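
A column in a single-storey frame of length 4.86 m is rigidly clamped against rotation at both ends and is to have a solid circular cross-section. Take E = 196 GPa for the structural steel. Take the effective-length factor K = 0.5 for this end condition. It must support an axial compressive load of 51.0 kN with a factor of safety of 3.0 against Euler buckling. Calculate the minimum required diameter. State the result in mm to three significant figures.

Required P_cr = n·P = 3.0 × 51.0 = 153.0 kN
L_e = K·L = 0.5 × 4.86 = 2.430 m
Required I = P_cr·L_e²/(π²E) = 1.530×10^5 × 2.430² / (π² × 1.96×10^11) = 4.670×10^-7 m⁴
I_req = 4.670×10^5 mm⁴
Solid circle: I = πd⁴/64  ⇒  d = (64I/π)^(1/4) = (64×4.670×10^5/π)^(1/4) = 55.5 mm

d ≈ 55.5 mm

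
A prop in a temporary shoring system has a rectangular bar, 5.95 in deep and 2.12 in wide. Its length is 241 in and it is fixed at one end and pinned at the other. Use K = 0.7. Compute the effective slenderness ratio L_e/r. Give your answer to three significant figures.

λ ≈ 276

For a rectangle r_min = b/√12 = 2.12/√12 = 0.6120 in
L_e = K·L = 0.7 × 241 = 168.7 in
λ = L_e / r_min = 168.70 / 0.6120 = 276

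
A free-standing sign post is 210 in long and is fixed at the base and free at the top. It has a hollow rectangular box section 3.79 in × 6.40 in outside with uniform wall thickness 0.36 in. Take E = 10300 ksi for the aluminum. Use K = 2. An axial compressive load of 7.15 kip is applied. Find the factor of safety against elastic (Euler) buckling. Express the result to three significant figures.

Inner dimensions: h_i = 6.40 − 2×0.36 = 5.680 in, b_i = 3.79 − 2×0.36 = 3.070 in
Weak-axis I_min = (h_o·b_o³ − h_i·b_i³)/12 with b_o = 3.79, b_i = 3.070 in (shorter outer/inner sides).
I_min = (6.40×3.79³ − 5.680×3.070³)/12 = 15.34 in⁴
Effective length L_e = K·L = 2 × 210 = 420.0 in
P_cr = π²EI / L_e² = π² × 10300×10³ × 15.34 / 420.0² = 8.840×10^3 lb
Factor of safety n = P_cr / P = 8.8397 / 7.15 = 1.24

n ≈ 1.24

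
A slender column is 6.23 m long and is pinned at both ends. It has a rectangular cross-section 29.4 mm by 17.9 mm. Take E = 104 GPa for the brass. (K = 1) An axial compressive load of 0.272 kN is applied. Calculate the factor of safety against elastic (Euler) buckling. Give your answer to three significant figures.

Buckling occurs about the weak axis: I_min = h·b³/12 with b = 17.9 mm (the shorter side).
I_min = 29.4×17.9³/12 = 1.405×10^4 mm⁴
I = 1.405×10^4 mm⁴ = 1.405×10^-8 m⁴
Effective length L_e = K·L = 1 × 6.23 = 6.230 m
P_cr = π²EI / L_e² = π² × 104×10⁹ × 1.405×10^-8 / 6.230² = 371.6 N
Factor of safety n = P_cr / P = 0.37161 / 0.272 = 1.37

n ≈ 1.37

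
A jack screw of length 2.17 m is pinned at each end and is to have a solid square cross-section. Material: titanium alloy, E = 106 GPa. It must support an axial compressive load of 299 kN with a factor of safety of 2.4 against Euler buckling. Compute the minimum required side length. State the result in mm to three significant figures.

Required P_cr = n·P = 2.4 × 299 = 717.6 kN
L_e = K·L = 1 × 2.17 = 2.170 m
Required I = P_cr·L_e²/(π²E) = 7.176×10^5 × 2.170² / (π² × 1.06×10^11) = 3.230×10^-6 m⁴
I_req = 3.230×10^6 mm⁴
Solid square: I = a⁴/12  ⇒  a = (12I)^(1/4) = (12×3.230×10^6)^(1/4) = 78.9 mm

a ≈ 78.9 mm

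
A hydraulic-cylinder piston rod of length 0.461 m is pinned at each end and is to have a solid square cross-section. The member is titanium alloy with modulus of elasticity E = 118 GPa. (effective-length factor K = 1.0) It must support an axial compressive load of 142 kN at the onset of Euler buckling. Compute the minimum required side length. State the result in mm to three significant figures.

a ≈ 23.6 mm

L_e = K·L = 1 × 0.461 = 0.4610 m
Required I = P_cr·L_e²/(π²E) = 1.420×10^5 × 0.4610² / (π² × 1.18×10^11) = 2.591×10^-8 m⁴
I_req = 2.591×10^4 mm⁴
Solid square: I = a⁴/12  ⇒  a = (12I)^(1/4) = (12×2.591×10^4)^(1/4) = 23.6 mm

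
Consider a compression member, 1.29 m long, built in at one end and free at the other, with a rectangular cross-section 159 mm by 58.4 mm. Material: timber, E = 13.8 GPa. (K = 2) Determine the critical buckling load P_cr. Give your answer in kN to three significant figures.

Buckling occurs about the weak axis: I_min = h·b³/12 with b = 58.4 mm (the shorter side).
I_min = 159×58.4³/12 = 2.639×10^6 mm⁴
I = 2.639×10^6 mm⁴ = 2.639×10^-6 m⁴
Effective length L_e = K·L = 2 × 1.29 = 2.580 m
P_cr = π²EI / L_e² = π² × 13.8×10⁹ × 2.639×10^-6 / 2.580² = 5.400×10^4 N

P_cr ≈ 54.0 kN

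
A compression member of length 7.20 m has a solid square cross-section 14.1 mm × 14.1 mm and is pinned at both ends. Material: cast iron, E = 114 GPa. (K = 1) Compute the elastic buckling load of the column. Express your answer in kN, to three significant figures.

P_cr ≈ 0.0715 kN

I = a⁴/12 = 14.1⁴/12 = 3.294×10^3 mm⁴
I = 3.294×10^3 mm⁴ = 3.294×10^-9 m⁴
Effective length L_e = K·L = 1 × 7.20 = 7.200 m
P_cr = π²EI / L_e² = π² × 114×10⁹ × 3.294×10^-9 / 7.200² = 71.49 N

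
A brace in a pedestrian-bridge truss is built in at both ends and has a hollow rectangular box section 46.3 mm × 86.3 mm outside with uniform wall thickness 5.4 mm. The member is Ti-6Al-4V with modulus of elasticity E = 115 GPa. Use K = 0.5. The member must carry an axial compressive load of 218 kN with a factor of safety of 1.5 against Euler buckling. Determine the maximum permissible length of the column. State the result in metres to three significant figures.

Inner dimensions: h_i = 86.3 − 2×5.4 = 75.50 mm, b_i = 46.3 − 2×5.4 = 35.50 mm
Weak-axis I_min = (h_o·b_o³ − h_i·b_i³)/12 with b_o = 46.3, b_i = 35.50 mm (shorter outer/inner sides).
I_min = (86.3×46.3³ − 75.50×35.50³)/12 = 4.323×10^5 mm⁴
I = 4.323×10^-7 m⁴
Required critical load P_cr = n·P = 1.5 × 218 = 327.0 kN = 3.270×10^5 N
From P_cr = π²EI/(K·L)²:  L = (1/K)·√(π²EI/P_cr) = (1/0.5)·√(π²×1.15×10^11×4.323×10^-7/3.270×10^5)
L = 2.45 m

L_max ≈ 2.45 m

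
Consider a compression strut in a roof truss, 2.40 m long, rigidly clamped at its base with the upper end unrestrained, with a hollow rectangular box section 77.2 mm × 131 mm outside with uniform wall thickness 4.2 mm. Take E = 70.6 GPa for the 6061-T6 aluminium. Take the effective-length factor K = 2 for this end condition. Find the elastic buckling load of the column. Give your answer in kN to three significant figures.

Inner dimensions: h_i = 131 − 2×4.2 = 122.6 mm, b_i = 77.2 − 2×4.2 = 68.80 mm
Weak-axis I_min = (h_o·b_o³ − h_i·b_i³)/12 with b_o = 77.2, b_i = 68.80 mm (shorter outer/inner sides).
I_min = (131×77.2³ − 122.6×68.80³)/12 = 1.696×10^6 mm⁴
I = 1.696×10^6 mm⁴ = 1.696×10^-6 m⁴
Effective length L_e = K·L = 2 × 2.40 = 4.800 m
P_cr = π²EI / L_e² = π² × 70.6×10⁹ × 1.696×10^-6 / 4.800² = 5.128×10^4 N

P_cr ≈ 51.3 kN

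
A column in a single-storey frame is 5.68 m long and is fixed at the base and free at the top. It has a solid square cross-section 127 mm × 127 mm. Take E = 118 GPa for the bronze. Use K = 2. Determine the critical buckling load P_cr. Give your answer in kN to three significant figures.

P_cr ≈ 196 kN

I = a⁴/12 = 127⁴/12 = 2.168×10^7 mm⁴
I = 2.168×10^7 mm⁴ = 2.168×10^-5 m⁴
Effective length L_e = K·L = 2 × 5.68 = 11.36 m
P_cr = π²EI / L_e² = π² × 118×10⁹ × 2.168×10^-5 / 11.36² = 1.956×10^5 N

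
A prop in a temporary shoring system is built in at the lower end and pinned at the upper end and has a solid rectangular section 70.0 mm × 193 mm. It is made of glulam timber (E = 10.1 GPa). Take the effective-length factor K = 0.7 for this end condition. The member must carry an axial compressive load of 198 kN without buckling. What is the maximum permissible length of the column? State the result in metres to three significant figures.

L_max ≈ 2.38 m

Buckling occurs about the weak axis: I_min = h·b³/12 with b = 70.0 mm (the shorter side).
I_min = 193×70.0³/12 = 5.517×10^6 mm⁴
I = 5.517×10^-6 m⁴
At the buckling limit P_cr = P = 1.980×10^5 N
From P_cr = π²EI/(K·L)²:  L = (1/K)·√(π²EI/P_cr) = (1/0.7)·√(π²×1.01×10^10×5.517×10^-6/1.980×10^5)
L = 2.38 m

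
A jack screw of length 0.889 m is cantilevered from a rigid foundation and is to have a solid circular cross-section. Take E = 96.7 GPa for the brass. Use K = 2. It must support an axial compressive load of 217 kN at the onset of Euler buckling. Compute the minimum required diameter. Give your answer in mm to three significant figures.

L_e = K·L = 2 × 0.889 = 1.778 m
Required I = P_cr·L_e²/(π²E) = 2.170×10^5 × 1.778² / (π² × 9.67×10^10) = 7.188×10^-7 m⁴
I_req = 7.188×10^5 mm⁴
Solid circle: I = πd⁴/64  ⇒  d = (64I/π)^(1/4) = (64×7.188×10^5/π)^(1/4) = 61.9 mm

d ≈ 61.9 mm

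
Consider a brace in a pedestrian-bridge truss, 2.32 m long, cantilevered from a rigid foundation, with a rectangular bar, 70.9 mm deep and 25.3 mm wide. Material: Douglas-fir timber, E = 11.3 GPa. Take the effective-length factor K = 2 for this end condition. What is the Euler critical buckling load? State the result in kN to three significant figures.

P_cr ≈ 0.496 kN

Buckling occurs about the weak axis: I_min = h·b³/12 with b = 25.3 mm (the shorter side).
I_min = 70.9×25.3³/12 = 9.568×10^4 mm⁴
I = 9.568×10^4 mm⁴ = 9.568×10^-8 m⁴
Effective length L_e = K·L = 2 × 2.32 = 4.640 m
P_cr = π²EI / L_e² = π² × 11.3×10⁹ × 9.568×10^-8 / 4.640² = 495.6 N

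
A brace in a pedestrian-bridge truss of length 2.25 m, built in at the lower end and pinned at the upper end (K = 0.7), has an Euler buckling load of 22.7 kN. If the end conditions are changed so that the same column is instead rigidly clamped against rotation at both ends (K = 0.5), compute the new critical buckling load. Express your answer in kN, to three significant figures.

P_cr ∝ 1/K², so P_cr,new = P_cr,old × (K_old/K_new)² = 22.7 × (0.7/0.5)²
= 22.7 × 1.960 = 44.5 kN

P_cr ≈ 44.5 kN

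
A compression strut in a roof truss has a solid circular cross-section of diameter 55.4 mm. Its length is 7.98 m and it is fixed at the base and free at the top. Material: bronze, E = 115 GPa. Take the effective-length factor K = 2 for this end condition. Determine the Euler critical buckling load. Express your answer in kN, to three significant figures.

P_cr ≈ 2.06 kN

I = πd⁴/64 = π×55.4⁴/64 = 4.624×10^5 mm⁴
I = 4.624×10^5 mm⁴ = 4.624×10^-7 m⁴
Effective length L_e = K·L = 2 × 7.98 = 15.96 m
P_cr = π²EI / L_e² = π² × 115×10⁹ × 4.624×10^-7 / 15.96² = 2.060×10^3 N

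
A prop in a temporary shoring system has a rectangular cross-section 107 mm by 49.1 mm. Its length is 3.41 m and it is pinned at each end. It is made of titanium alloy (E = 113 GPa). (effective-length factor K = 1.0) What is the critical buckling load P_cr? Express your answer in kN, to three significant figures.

Buckling occurs about the weak axis: I_min = h·b³/12 with b = 49.1 mm (the shorter side).
I_min = 107×49.1³/12 = 1.055×10^6 mm⁴
I = 1.055×10^6 mm⁴ = 1.055×10^-6 m⁴
Effective length L_e = K·L = 1 × 3.41 = 3.410 m
P_cr = π²EI / L_e² = π² × 113×10⁹ × 1.055×10^-6 / 3.410² = 1.012×10^5 N

P_cr ≈ 101 kN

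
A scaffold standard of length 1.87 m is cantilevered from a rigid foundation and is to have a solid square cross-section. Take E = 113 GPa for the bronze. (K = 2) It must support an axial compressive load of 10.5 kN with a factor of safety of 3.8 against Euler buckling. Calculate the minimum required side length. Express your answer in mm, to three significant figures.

Required P_cr = n·P = 3.8 × 10.5 = 39.90 kN
L_e = K·L = 2 × 1.87 = 3.740 m
Required I = P_cr·L_e²/(π²E) = 3.990×10^4 × 3.740² / (π² × 1.13×10^11) = 5.004×10^-7 m⁴
I_req = 5.004×10^5 mm⁴
Solid square: I = a⁴/12  ⇒  a = (12I)^(1/4) = (12×5.004×10^5)^(1/4) = 49.5 mm

a ≈ 49.5 mm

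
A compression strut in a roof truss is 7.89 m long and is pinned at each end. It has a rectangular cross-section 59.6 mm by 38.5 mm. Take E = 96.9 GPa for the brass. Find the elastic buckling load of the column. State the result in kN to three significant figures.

Buckling occurs about the weak axis: I_min = h·b³/12 with b = 38.5 mm (the shorter side).
I_min = 59.6×38.5³/12 = 2.834×10^5 mm⁴
I = 2.834×10^5 mm⁴ = 2.834×10^-7 m⁴
Effective length L_e = K·L = 1 × 7.89 = 7.890 m
P_cr = π²EI / L_e² = π² × 96.9×10⁹ × 2.834×10^-7 / 7.890² = 4.354×10^3 N

P_cr ≈ 4.35 kN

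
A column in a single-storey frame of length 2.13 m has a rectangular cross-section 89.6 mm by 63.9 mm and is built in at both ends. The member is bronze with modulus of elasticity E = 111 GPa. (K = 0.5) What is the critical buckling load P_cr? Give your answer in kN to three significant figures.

Buckling occurs about the weak axis: I_min = h·b³/12 with b = 63.9 mm (the shorter side).
I_min = 89.6×63.9³/12 = 1.948×10^6 mm⁴
I = 1.948×10^6 mm⁴ = 1.948×10^-6 m⁴
Effective length L_e = K·L = 0.5 × 2.13 = 1.065 m
P_cr = π²EI / L_e² = π² × 111×10⁹ × 1.948×10^-6 / 1.065² = 1.882×10^6 N

P_cr ≈ 1880 kN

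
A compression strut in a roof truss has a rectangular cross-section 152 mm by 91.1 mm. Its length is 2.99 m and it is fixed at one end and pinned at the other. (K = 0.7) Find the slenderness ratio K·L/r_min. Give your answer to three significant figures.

Buckling occurs about the weak axis: I_min = h·b³/12 with b = 91.1 mm (the shorter side).
I_min = 152×91.1³/12 = 9.577×10^6 mm⁴
A = 1.385×10^4 mm²;  r_min = √(I/A) = √(9.577×10^6/1.385×10^4) = 26.30 mm
L_e = K·L = 0.7 × 2.99 m = 2.093 m = 2093.0 mm
λ = L_e / r_min = 2093.0 / 26.30 = 79.6

λ ≈ 79.6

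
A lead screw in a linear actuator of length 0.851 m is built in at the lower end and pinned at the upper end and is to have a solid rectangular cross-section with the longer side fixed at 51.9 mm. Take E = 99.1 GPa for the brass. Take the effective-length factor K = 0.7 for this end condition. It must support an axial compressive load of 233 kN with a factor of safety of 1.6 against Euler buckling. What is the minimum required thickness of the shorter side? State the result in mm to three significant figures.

b ≈ 31.5 mm

Required P_cr = n·P = 1.6 × 233 = 372.8 kN
L_e = K·L = 0.7 × 0.851 = 0.5957 m
Required I = P_cr·L_e²/(π²E) = 3.728×10^5 × 0.5957² / (π² × 9.91×10^10) = 1.353×10^-7 m⁴
I_req = 1.353×10^5 mm⁴
Rectangle, weak axis: I_min = h·b³/12 with h = 51.9 mm fixed  ⇒  b = (12I/h)^(1/3) = 31.5 mm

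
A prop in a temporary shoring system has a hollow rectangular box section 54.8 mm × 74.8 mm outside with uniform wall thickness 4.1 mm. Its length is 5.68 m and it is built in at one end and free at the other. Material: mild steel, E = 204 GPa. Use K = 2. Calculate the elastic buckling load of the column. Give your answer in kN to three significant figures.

P_cr ≈ 7.24 kN

Inner dimensions: h_i = 74.8 − 2×4.1 = 66.60 mm, b_i = 54.8 − 2×4.1 = 46.60 mm
Weak-axis I_min = (h_o·b_o³ − h_i·b_i³)/12 with b_o = 54.8, b_i = 46.60 mm (shorter outer/inner sides).
I_min = (74.8×54.8³ − 66.60×46.60³)/12 = 4.642×10^5 mm⁴
I = 4.642×10^5 mm⁴ = 4.642×10^-7 m⁴
Effective length L_e = K·L = 2 × 5.68 = 11.36 m
P_cr = π²EI / L_e² = π² × 204×10⁹ × 4.642×10^-7 / 11.36² = 7.242×10^3 N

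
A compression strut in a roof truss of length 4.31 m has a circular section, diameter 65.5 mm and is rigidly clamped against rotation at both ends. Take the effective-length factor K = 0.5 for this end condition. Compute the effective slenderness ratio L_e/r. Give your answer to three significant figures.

λ ≈ 132

For a solid circle r = d/4 = 65.5/4 = 16.38 mm
L_e = K·L = 0.5 × 4.31 m = 2.155 m = 2155.0 mm
λ = L_e / r_min = 2155.0 / 16.38 = 132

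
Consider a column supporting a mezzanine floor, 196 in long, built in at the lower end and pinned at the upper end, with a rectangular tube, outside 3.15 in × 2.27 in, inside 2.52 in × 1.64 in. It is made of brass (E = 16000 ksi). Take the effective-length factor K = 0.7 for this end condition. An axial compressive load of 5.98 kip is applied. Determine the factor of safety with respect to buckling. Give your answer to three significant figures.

n ≈ 3.01

Weak-axis I_min = (h_o·b_o³ − h_i·b_i³)/12 with b_o = 2.27, b_i = 1.640 in (shorter outer/inner sides).
I_min = (3.15×2.27³ − 2.520×1.640³)/12 = 2.144 in⁴
Effective length L_e = K·L = 0.7 × 196 = 137.2 in
P_cr = π²EI / L_e² = π² × 16000×10³ × 2.144 / 137.2² = 1.799×10^4 lb
Factor of safety n = P_cr / P = 17.988 / 5.98 = 3.01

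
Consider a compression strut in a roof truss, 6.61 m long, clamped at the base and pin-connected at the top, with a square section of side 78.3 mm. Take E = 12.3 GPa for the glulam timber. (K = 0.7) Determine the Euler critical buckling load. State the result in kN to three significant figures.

P_cr ≈ 17.8 kN

I = a⁴/12 = 78.3⁴/12 = 3.132×10^6 mm⁴
I = 3.132×10^6 mm⁴ = 3.132×10^-6 m⁴
Effective length L_e = K·L = 0.7 × 6.61 = 4.627 m
P_cr = π²EI / L_e² = π² × 12.3×10⁹ × 3.132×10^-6 / 4.627² = 1.776×10^4 N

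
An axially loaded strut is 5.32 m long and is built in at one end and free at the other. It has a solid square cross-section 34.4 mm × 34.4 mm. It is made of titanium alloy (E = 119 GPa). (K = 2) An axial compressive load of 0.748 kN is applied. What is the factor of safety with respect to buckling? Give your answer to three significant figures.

I = a⁴/12 = 34.4⁴/12 = 1.167×10^5 mm⁴
I = 1.167×10^5 mm⁴ = 1.167×10^-7 m⁴
Effective length L_e = K·L = 2 × 5.32 = 10.64 m
P_cr = π²EI / L_e² = π² × 119×10⁹ × 1.167×10^-7 / 10.64² = 1.211×10^3 N
Factor of safety n = P_cr / P = 1.2106 / 0.748 = 1.62

n ≈ 1.62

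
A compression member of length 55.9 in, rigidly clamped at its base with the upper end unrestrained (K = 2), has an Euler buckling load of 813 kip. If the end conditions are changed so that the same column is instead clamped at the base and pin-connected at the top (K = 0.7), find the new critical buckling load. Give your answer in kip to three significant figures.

P_cr ∝ 1/K², so P_cr,new = P_cr,old × (K_old/K_new)² = 813 × (2/0.7)²
= 813 × 8.163 = 6640 kip

P_cr ≈ 6640 kip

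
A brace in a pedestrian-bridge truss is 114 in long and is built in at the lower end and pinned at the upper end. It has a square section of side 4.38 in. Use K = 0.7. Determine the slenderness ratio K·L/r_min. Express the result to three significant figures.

λ ≈ 63.1

For a square r = a/√12 = 4.38/√12 = 1.264 in
L_e = K·L = 0.7 × 114 = 79.80 in
λ = L_e / r_min = 79.800 / 1.264 = 63.1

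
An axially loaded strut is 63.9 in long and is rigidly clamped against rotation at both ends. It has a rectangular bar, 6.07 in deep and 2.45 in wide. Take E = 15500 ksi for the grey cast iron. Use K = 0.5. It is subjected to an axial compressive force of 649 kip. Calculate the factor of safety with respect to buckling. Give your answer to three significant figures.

n ≈ 1.72

Buckling occurs about the weak axis: I_min = h·b³/12 with b = 2.45 in (the shorter side).
I_min = 6.07×2.45³/12 = 7.439 in⁴
Effective length L_e = K·L = 0.5 × 63.9 = 31.95 in
P_cr = π²EI / L_e² = π² × 15500×10³ × 7.439 / 31.95² = 1.115×10^6 lb
Factor of safety n = P_cr / P = 1114.8 / 649 = 1.72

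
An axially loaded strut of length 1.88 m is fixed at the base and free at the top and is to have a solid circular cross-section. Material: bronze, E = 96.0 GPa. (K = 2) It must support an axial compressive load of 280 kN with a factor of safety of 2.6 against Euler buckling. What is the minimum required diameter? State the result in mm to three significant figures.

Required P_cr = n·P = 2.6 × 280 = 728.0 kN
L_e = K·L = 2 × 1.88 = 3.760 m
Required I = P_cr·L_e²/(π²E) = 7.280×10^5 × 3.760² / (π² × 9.60×10^10) = 1.086×10^-5 m⁴
I_req = 1.086×10^7 mm⁴
Solid circle: I = πd⁴/64  ⇒  d = (64I/π)^(1/4) = (64×1.086×10^7/π)^(1/4) = 122 mm

d ≈ 122 mm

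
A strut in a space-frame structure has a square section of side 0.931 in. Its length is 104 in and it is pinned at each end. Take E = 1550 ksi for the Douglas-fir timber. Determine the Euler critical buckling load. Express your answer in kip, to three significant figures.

I = a⁴/12 = 0.931⁴/12 = 6.261×10^-2 in⁴
Effective length L_e = K·L = 1 × 104 = 104.0 in
P_cr = π²EI / L_e² = π² × 1550×10³ × 6.261×10^-2 / 104.0² = 88.55 lb

P_cr ≈ 0.0885 kip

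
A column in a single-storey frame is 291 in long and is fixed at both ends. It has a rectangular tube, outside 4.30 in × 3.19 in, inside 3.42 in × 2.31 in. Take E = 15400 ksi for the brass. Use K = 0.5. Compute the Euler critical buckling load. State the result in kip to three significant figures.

P_cr ≈ 58.3 kip

Weak-axis I_min = (h_o·b_o³ − h_i·b_i³)/12 with b_o = 3.19, b_i = 2.310 in (shorter outer/inner sides).
I_min = (4.30×3.19³ − 3.420×2.310³)/12 = 8.119 in⁴
Effective length L_e = K·L = 0.5 × 291 = 145.5 in
P_cr = π²EI / L_e² = π² × 15400×10³ × 8.119 / 145.5² = 5.829×10^4 lb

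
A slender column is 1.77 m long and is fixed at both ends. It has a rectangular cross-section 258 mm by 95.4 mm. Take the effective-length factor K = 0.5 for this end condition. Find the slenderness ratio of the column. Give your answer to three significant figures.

λ ≈ 32.1

For a rectangle r_min = b/√12 = 95.4/√12 = 27.54 mm
L_e = K·L = 0.5 × 1.77 m = 0.8850 m = 885.00 mm
λ = L_e / r_min = 885.00 / 27.54 = 32.1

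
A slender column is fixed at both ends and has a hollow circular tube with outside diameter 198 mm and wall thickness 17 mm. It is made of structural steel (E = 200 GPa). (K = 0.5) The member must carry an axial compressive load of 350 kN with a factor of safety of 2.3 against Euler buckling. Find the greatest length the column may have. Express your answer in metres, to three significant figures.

Inner diameter d_i = 198 − 2×17 = 164.0 mm
I = π(d_o⁴ − d_i⁴)/64 = π(198⁴ − 164.0⁴)/64 = 3.994×10^7 mm⁴
I = 3.994×10^-5 m⁴
Required critical load P_cr = n·P = 2.3 × 350 = 805.0 kN = 8.050×10^5 N
From P_cr = π²EI/(K·L)²:  L = (1/K)·√(π²EI/P_cr) = (1/0.5)·√(π²×2.00×10^11×3.994×10^-5/8.050×10^5)
L = 19.8 m

L_max ≈ 19.8 m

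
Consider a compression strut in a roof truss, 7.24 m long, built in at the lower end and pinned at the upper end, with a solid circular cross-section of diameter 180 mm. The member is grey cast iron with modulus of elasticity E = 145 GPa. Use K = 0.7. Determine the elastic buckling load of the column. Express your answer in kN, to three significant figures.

P_cr ≈ 2870 kN

I = πd⁴/64 = π×180⁴/64 = 5.153×10^7 mm⁴
I = 5.153×10^7 mm⁴ = 5.153×10^-5 m⁴
Effective length L_e = K·L = 0.7 × 7.24 = 5.068 m
P_cr = π²EI / L_e² = π² × 145×10⁹ × 5.153×10^-5 / 5.068² = 2.871×10^6 N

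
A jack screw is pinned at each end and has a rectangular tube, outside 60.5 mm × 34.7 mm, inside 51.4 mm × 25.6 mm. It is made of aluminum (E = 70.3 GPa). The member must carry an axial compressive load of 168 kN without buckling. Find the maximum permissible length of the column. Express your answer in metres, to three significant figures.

L_max ≈ 0.757 m

Weak-axis I_min = (h_o·b_o³ − h_i·b_i³)/12 with b_o = 34.7, b_i = 25.60 mm (shorter outer/inner sides).
I_min = (60.5×34.7³ − 51.40×25.60³)/12 = 1.388×10^5 mm⁴
I = 1.388×10^-7 m⁴
At the buckling limit P_cr = P = 1.680×10^5 N
From P_cr = π²EI/(K·L)²:  L = (1/K)·√(π²EI/P_cr) = (1/1)·√(π²×7.03×10^10×1.388×10^-7/1.680×10^5)
L = 0.757 m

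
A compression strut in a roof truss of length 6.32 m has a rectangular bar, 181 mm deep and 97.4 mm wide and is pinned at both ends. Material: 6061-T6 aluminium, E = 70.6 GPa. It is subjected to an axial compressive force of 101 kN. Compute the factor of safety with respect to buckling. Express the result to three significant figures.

Buckling occurs about the weak axis: I_min = h·b³/12 with b = 97.4 mm (the shorter side).
I_min = 181×97.4³/12 = 1.394×10^7 mm⁴
I = 1.394×10^7 mm⁴ = 1.394×10^-5 m⁴
Effective length L_e = K·L = 1 × 6.32 = 6.320 m
P_cr = π²EI / L_e² = π² × 70.6×10⁹ × 1.394×10^-5 / 6.320² = 2.431×10^5 N
Factor of safety n = P_cr / P = 243.13 / 101 = 2.41

n ≈ 2.41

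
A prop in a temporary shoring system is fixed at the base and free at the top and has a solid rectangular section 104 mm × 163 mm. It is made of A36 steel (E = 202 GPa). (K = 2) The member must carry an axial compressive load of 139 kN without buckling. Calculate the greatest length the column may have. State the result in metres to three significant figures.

L_max ≈ 7.40 m

Buckling occurs about the weak axis: I_min = h·b³/12 with b = 104 mm (the shorter side).
I_min = 163×104³/12 = 1.528×10^7 mm⁴
I = 1.528×10^-5 m⁴
At the buckling limit P_cr = P = 1.390×10^5 N
From P_cr = π²EI/(K·L)²:  L = (1/K)·√(π²EI/P_cr) = (1/2)·√(π²×2.02×10^11×1.528×10^-5/1.390×10^5)
L = 7.40 m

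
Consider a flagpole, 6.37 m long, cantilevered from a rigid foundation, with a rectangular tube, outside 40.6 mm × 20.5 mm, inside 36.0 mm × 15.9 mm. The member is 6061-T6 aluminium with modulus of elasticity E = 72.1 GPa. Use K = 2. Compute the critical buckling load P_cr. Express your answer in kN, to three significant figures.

P_cr ≈ 0.0749 kN

Weak-axis I_min = (h_o·b_o³ − h_i·b_i³)/12 with b_o = 20.5, b_i = 15.90 mm (shorter outer/inner sides).
I_min = (40.6×20.5³ − 36.00×15.90³)/12 = 1.709×10^4 mm⁴
I = 1.709×10^4 mm⁴ = 1.709×10^-8 m⁴
Effective length L_e = K·L = 2 × 6.37 = 12.74 m
P_cr = π²EI / L_e² = π² × 72.1×10⁹ × 1.709×10^-8 / 12.74² = 74.92 N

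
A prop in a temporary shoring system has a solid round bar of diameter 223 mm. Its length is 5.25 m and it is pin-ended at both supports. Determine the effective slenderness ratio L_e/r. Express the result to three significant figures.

For a solid circle r = d/4 = 223/4 = 55.75 mm
L_e = K·L = 1 × 5.25 m = 5.250 m = 5250.0 mm
λ = L_e / r_min = 5250.0 / 55.75 = 94.2

λ ≈ 94.2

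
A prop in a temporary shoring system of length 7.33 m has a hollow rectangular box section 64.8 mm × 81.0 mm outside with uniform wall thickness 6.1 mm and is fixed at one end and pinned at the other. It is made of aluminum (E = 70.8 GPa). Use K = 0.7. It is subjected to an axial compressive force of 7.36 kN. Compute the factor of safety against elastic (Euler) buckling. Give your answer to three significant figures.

Inner dimensions: h_i = 81.0 − 2×6.1 = 68.80 mm, b_i = 64.8 − 2×6.1 = 52.60 mm
Weak-axis I_min = (h_o·b_o³ − h_i·b_i³)/12 with b_o = 64.8, b_i = 52.60 mm (shorter outer/inner sides).
I_min = (81.0×64.8³ − 68.80×52.60³)/12 = 1.002×10^6 mm⁴
I = 1.002×10^6 mm⁴ = 1.002×10^-6 m⁴
Effective length L_e = K·L = 0.7 × 7.33 = 5.131 m
P_cr = π²EI / L_e² = π² × 70.8×10⁹ × 1.002×10^-6 / 5.131² = 2.660×10^4 N
Factor of safety n = P_cr / P = 26.602 / 7.36 = 3.61

n ≈ 3.61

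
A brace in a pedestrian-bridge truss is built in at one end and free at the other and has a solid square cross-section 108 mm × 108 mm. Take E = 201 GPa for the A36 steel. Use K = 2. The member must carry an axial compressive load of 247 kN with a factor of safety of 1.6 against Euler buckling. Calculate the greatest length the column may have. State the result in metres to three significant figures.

L_max ≈ 3.77 m

I = a⁴/12 = 108⁴/12 = 1.134×10^7 mm⁴
I = 1.134×10^-5 m⁴
Required critical load P_cr = n·P = 1.6 × 247 = 395.2 kN = 3.952×10^5 N
From P_cr = π²EI/(K·L)²:  L = (1/K)·√(π²EI/P_cr) = (1/2)·√(π²×2.01×10^11×1.134×10^-5/3.952×10^5)
L = 3.77 m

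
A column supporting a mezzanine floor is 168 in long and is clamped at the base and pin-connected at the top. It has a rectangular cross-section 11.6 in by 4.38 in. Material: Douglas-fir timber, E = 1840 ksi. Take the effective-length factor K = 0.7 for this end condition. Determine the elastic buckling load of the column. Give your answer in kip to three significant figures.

P_cr ≈ 107 kip

Buckling occurs about the weak axis: I_min = h·b³/12 with b = 4.38 in (the shorter side).
I_min = 11.6×4.38³/12 = 81.23 in⁴
Effective length L_e = K·L = 0.7 × 168 = 117.6 in
P_cr = π²EI / L_e² = π² × 1840×10³ × 81.23 / 117.6² = 1.067×10^5 lb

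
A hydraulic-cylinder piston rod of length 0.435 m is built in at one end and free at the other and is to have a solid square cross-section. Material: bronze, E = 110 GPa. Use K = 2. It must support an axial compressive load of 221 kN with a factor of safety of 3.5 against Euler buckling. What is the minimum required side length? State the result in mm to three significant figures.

Required P_cr = n·P = 3.5 × 221 = 773.5 kN
L_e = K·L = 2 × 0.435 = 0.8700 m
Required I = P_cr·L_e²/(π²E) = 7.735×10^5 × 0.8700² / (π² × 1.10×10^11) = 5.393×10^-7 m⁴
I_req = 5.393×10^5 mm⁴
Solid square: I = a⁴/12  ⇒  a = (12I)^(1/4) = (12×5.393×10^5)^(1/4) = 50.4 mm

a ≈ 50.4 mm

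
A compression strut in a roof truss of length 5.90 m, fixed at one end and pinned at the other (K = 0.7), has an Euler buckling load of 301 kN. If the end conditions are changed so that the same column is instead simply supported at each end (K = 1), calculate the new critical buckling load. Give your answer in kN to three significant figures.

P_cr ∝ 1/K², so P_cr,new = P_cr,old × (K_old/K_new)² = 301 × (0.7/1)²
= 301 × 0.4900 = 147 kN

P_cr ≈ 147 kN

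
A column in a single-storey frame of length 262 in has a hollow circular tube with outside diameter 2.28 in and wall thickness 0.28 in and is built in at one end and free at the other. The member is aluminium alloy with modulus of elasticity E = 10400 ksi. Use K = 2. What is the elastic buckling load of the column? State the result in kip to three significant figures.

Inner diameter d_i = 2.28 − 2×0.28 = 1.720 in
I = π(d_o⁴ − d_i⁴)/64 = π(2.28⁴ − 1.720⁴)/64 = 0.8969 in⁴
Effective length L_e = K·L = 2 × 262 = 524.0 in
P_cr = π²EI / L_e² = π² × 10400×10³ × 0.8969 / 524.0² = 335.3 lb

P_cr ≈ 0.335 kip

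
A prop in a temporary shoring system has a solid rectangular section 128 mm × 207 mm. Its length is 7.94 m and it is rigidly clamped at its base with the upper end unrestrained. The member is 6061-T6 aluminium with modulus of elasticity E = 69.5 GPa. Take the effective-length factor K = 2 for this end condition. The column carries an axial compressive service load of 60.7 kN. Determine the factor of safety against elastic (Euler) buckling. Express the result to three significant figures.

n ≈ 1.62

Buckling occurs about the weak axis: I_min = h·b³/12 with b = 128 mm (the shorter side).
I_min = 207×128³/12 = 3.618×10^7 mm⁴
I = 3.618×10^7 mm⁴ = 3.618×10^-5 m⁴
Effective length L_e = K·L = 2 × 7.94 = 15.88 m
P_cr = π²EI / L_e² = π² × 69.5×10⁹ × 3.618×10^-5 / 15.88² = 9.840×10^4 N
Factor of safety n = P_cr / P = 98.402 / 60.7 = 1.62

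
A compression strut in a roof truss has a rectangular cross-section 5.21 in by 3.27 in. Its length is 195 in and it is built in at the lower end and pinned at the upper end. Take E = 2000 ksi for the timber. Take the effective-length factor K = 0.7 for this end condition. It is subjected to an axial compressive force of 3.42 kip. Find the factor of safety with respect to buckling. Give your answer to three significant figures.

Buckling occurs about the weak axis: I_min = h·b³/12 with b = 3.27 in (the shorter side).
I_min = 5.21×3.27³/12 = 15.18 in⁴
Effective length L_e = K·L = 0.7 × 195 = 136.5 in
P_cr = π²EI / L_e² = π² × 2000×10³ × 15.18 / 136.5² = 1.608×10^4 lb
Factor of safety n = P_cr / P = 16.083 / 3.42 = 4.70

n ≈ 4.70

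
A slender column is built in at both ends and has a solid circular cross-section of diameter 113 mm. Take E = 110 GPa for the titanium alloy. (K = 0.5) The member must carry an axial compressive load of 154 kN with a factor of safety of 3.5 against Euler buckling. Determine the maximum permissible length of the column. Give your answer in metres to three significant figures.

I = πd⁴/64 = π×113⁴/64 = 8.004×10^6 mm⁴
I = 8.004×10^-6 m⁴
Required critical load P_cr = n·P = 3.5 × 154 = 539.0 kN = 5.390×10^5 N
From P_cr = π²EI/(K·L)²:  L = (1/K)·√(π²EI/P_cr) = (1/0.5)·√(π²×1.10×10^11×8.004×10^-6/5.390×10^5)
L = 8.03 m

L_max ≈ 8.03 m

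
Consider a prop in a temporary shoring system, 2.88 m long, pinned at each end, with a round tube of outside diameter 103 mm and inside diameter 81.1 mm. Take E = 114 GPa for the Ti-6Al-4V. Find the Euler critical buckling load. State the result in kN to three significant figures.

d_o = 103 mm, d_i = 81.1 mm
I = π(d_o⁴ − d_i⁴)/64 = π(103⁴ − 81.10⁴)/64 = 3.401×10^6 mm⁴
I = 3.401×10^6 mm⁴ = 3.401×10^-6 m⁴
Effective length L_e = K·L = 1 × 2.88 = 2.880 m
P_cr = π²EI / L_e² = π² × 114×10⁹ × 3.401×10^-6 / 2.880² = 4.614×10^5 N

P_cr ≈ 461 kN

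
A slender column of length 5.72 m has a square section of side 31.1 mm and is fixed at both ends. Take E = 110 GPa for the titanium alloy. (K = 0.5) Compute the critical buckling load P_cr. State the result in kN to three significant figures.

P_cr ≈ 10.3 kN

I = a⁴/12 = 31.1⁴/12 = 7.796×10^4 mm⁴
I = 7.796×10^4 mm⁴ = 7.796×10^-8 m⁴
Effective length L_e = K·L = 0.5 × 5.72 = 2.860 m
P_cr = π²EI / L_e² = π² × 110×10⁹ × 7.796×10^-8 / 2.860² = 1.035×10^4 N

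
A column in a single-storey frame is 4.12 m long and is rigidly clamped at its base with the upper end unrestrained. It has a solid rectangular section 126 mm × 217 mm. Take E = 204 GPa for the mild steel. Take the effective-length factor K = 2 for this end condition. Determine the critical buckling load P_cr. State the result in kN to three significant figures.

Buckling occurs about the weak axis: I_min = h·b³/12 with b = 126 mm (the shorter side).
I_min = 217×126³/12 = 3.617×10^7 mm⁴
I = 3.617×10^7 mm⁴ = 3.617×10^-5 m⁴
Effective length L_e = K·L = 2 × 4.12 = 8.240 m
P_cr = π²EI / L_e² = π² × 204×10⁹ × 3.617×10^-5 / 8.240² = 1.073×10^6 N

P_cr ≈ 1070 kN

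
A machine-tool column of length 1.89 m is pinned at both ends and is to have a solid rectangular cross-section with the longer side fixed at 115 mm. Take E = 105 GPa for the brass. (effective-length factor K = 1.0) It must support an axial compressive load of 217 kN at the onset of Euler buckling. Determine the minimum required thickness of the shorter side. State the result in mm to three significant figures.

b ≈ 42.7 mm

L_e = K·L = 1 × 1.89 = 1.890 m
Required I = P_cr·L_e²/(π²E) = 2.170×10^5 × 1.890² / (π² × 1.05×10^11) = 7.480×10^-7 m⁴
I_req = 7.480×10^5 mm⁴
Rectangle, weak axis: I_min = h·b³/12 with h = 115 mm fixed  ⇒  b = (12I/h)^(1/3) = 42.7 mm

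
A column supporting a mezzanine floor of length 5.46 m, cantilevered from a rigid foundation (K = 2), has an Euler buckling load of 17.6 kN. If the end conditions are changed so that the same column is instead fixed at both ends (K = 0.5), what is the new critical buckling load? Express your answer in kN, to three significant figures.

P_cr ∝ 1/K², so P_cr,new = P_cr,old × (K_old/K_new)² = 17.6 × (2/0.5)²
= 17.6 × 16.00 = 282 kN

P_cr ≈ 282 kN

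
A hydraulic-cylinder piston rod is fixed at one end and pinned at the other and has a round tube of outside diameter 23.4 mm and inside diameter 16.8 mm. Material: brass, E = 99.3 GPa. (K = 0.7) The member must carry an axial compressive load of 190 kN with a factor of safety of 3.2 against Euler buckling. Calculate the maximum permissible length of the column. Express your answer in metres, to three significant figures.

d_o = 23.4 mm, d_i = 16.8 mm
I = π(d_o⁴ − d_i⁴)/64 = π(23.4⁴ − 16.80⁴)/64 = 1.081×10^4 mm⁴
I = 1.081×10^-8 m⁴
Required critical load P_cr = n·P = 3.2 × 190 = 608.0 kN = 6.080×10^5 N
From P_cr = π²EI/(K·L)²:  L = (1/K)·√(π²EI/P_cr) = (1/0.7)·√(π²×9.93×10^10×1.081×10^-8/6.080×10^5)
L = 0.189 m

L_max ≈ 0.189 m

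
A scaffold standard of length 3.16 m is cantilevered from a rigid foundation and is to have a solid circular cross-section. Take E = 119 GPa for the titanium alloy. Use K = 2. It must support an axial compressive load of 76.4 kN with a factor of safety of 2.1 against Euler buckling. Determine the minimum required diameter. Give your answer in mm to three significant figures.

Required P_cr = n·P = 2.1 × 76.4 = 160.4 kN
L_e = K·L = 2 × 3.16 = 6.320 m
Required I = P_cr·L_e²/(π²E) = 1.604×10^5 × 6.320² / (π² × 1.19×10^11) = 5.456×10^-6 m⁴
I_req = 5.456×10^6 mm⁴
Solid circle: I = πd⁴/64  ⇒  d = (64I/π)^(1/4) = (64×5.456×10^6/π)^(1/4) = 103 mm

d ≈ 103 mm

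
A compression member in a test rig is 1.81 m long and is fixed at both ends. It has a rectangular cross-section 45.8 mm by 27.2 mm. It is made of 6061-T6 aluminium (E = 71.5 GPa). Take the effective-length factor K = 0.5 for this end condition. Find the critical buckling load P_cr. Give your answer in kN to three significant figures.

P_cr ≈ 66.2 kN

Buckling occurs about the weak axis: I_min = h·b³/12 with b = 27.2 mm (the shorter side).
I_min = 45.8×27.2³/12 = 7.681×10^4 mm⁴
I = 7.681×10^4 mm⁴ = 7.681×10^-8 m⁴
Effective length L_e = K·L = 0.5 × 1.81 = 0.9050 m
P_cr = π²EI / L_e² = π² × 71.5×10⁹ × 7.681×10^-8 / 0.9050² = 6.618×10^4 N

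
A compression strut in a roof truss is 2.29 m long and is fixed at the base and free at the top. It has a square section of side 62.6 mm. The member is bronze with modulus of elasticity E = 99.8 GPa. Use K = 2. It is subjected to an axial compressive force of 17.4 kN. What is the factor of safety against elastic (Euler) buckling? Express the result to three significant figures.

n ≈ 3.45

I = a⁴/12 = 62.6⁴/12 = 1.280×10^6 mm⁴
I = 1.280×10^6 mm⁴ = 1.280×10^-6 m⁴
Effective length L_e = K·L = 2 × 2.29 = 4.580 m
P_cr = π²EI / L_e² = π² × 99.8×10⁹ × 1.280×10^-6 / 4.580² = 6.009×10^4 N
Factor of safety n = P_cr / P = 60.092 / 17.4 = 3.45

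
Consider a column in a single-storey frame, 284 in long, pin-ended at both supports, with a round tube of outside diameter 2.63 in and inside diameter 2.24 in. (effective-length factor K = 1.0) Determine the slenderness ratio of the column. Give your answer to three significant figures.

λ ≈ 329

d_o = 2.63 in, d_i = 2.24 in
I = π(d_o⁴ − d_i⁴)/64 = π(2.63⁴ − 2.240⁴)/64 = 1.113 in⁴
A = 1.492 in²;  r_min = √(I/A) = √(1.113/1.492) = 0.8637 in
L_e = K·L = 1 × 284 = 284.0 in
λ = L_e / r_min = 284.00 / 0.8637 = 329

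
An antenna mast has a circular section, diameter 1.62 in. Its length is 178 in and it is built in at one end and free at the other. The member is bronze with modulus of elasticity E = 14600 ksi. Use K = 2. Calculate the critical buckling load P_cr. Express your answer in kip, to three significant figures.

I = πd⁴/64 = π×1.62⁴/64 = 0.3381 in⁴
Effective length L_e = K·L = 2 × 178 = 356.0 in
P_cr = π²EI / L_e² = π² × 14600×10³ × 0.3381 / 356.0² = 384.4 lb

P_cr ≈ 0.384 kip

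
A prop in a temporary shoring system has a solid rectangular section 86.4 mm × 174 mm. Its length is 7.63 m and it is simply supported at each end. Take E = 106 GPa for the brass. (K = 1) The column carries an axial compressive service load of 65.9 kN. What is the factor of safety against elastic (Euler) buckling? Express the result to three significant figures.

n ≈ 2.55

Buckling occurs about the weak axis: I_min = h·b³/12 with b = 86.4 mm (the shorter side).
I_min = 174×86.4³/12 = 9.352×10^6 mm⁴
I = 9.352×10^6 mm⁴ = 9.352×10^-6 m⁴
Effective length L_e = K·L = 1 × 7.63 = 7.630 m
P_cr = π²EI / L_e² = π² × 106×10⁹ × 9.352×10^-6 / 7.630² = 1.681×10^5 N
Factor of safety n = P_cr / P = 168.06 / 65.9 = 2.55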